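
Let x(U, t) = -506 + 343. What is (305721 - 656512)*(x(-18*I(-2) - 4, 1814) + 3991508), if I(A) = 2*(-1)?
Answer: -1400127903895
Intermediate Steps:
I(A) = -2
x(U, t) = -163
(305721 - 656512)*(x(-18*I(-2) - 4, 1814) + 3991508) = (305721 - 656512)*(-163 + 3991508) = -350791*3991345 = -1400127903895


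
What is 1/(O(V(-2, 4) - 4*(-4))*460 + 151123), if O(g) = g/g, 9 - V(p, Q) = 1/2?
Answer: 1/151583 ≈ 6.5970e-6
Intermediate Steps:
V(p, Q) = 17/2 (V(p, Q) = 9 - 1/2 = 9 - 1*½ = 9 - ½ = 17/2)
O(g) = 1
1/(O(V(-2, 4) - 4*(-4))*460 + 151123) = 1/(1*460 + 151123) = 1/(460 + 151123) = 1/151583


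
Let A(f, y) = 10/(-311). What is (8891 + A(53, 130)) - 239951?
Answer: -71859670/311 ≈ -2.3106e+5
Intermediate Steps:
A(f, y) = -10/311 (A(f, y) = 10*(-1/311) = -10/311)
(8891 + A(53, 130)) - 239951 = (8891 - 10/311) - 239951 = 2765091/311 - 239951 = -71859670/311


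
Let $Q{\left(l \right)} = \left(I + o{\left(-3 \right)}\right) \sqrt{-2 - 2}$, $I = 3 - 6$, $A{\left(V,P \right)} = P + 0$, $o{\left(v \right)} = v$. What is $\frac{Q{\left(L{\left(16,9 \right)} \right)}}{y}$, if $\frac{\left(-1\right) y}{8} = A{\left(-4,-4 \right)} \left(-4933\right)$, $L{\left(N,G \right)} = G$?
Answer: $\frac{3 i}{39464} \approx 7.6019 \cdot 10^{-5} i$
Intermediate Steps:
$A{\left(V,P \right)} = P$
$I = -3$ ($I = 3 - 6 = -3$)
$y = -157856$ ($y = - 8 \left(\left(-4\right) \left(-4933\right)\right) = \left(-8\right) 19732 = -157856$)
$Q{\left(l \right)} = - 12 i$ ($Q{\left(l \right)} = \left(-3 - 3\right) \sqrt{-2 - 2} = - 6 \sqrt{-4} = - 6 \cdot 2 i = - 12 i$)
$\frac{Q{\left(L{\left(16,9 \right)} \right)}}{y} = \frac{\left(-12\right) i}{-157856} = - 12 i \left(- \frac{1}{157856}\right) = \frac{3 i}{39464}$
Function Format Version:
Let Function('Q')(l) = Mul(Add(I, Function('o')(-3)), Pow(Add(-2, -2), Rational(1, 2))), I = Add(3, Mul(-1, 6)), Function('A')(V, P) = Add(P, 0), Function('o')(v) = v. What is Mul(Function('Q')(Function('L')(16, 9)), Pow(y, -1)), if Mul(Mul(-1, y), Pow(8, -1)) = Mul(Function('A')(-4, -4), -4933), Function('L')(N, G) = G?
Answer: Mul(Rational(3, 39464), I) ≈ Mul(7.6019e-5, I)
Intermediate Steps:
Function('A')(V, P) = P
I = -3 (I = Add(3, -6) = -3)
y = -157856 (y = Mul(-8, Mul(-4, -4933)) = Mul(-8, 19732) = -157856)
Function('Q')(l) = Mul(-12, I) (Function('Q')(l) = Mul(Add(-3, -3), Pow(Add(-2, -2), Rational(1, 2))) = Mul(-6, Pow(-4, Rational(1, 2))) = Mul(-6, Mul(2, I)) = Mul(-12, I))
Mul(Function('Q')(Function('L')(16, 9)), Pow(y, -1)) = Mul(Mul(-12, I), Pow(-157856, -1)) = Mul(Mul(-12, I), Rational(-1, 157856)) = Mul(Rational(3, 39464), I)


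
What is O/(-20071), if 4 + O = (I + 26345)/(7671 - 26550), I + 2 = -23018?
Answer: 11263/54131487 ≈ 0.00020807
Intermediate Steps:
I = -23020 (I = -2 - 23018 = -23020)
O = -11263/2697 (O = -4 + (-23020 + 26345)/(7671 - 26550) = -4 + 3325/(-18879) = -4 + 3325*(-1/18879) = -4 - 475/2697 = -11263/2697 ≈ -4.1761)
O/(-20071) = -11263/2697/(-20071) = -11263/2697*(-1/20071) = 11263/54131487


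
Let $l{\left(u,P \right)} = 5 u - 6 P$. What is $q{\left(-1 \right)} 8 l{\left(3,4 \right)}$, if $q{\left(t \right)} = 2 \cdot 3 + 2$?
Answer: $-576$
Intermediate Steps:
$q{\left(t \right)} = 8$ ($q{\left(t \right)} = 6 + 2 = 8$)
$l{\left(u,P \right)} = - 6 P + 5 u$
$q{\left(-1 \right)} 8 l{\left(3,4 \right)} = 8 \cdot 8 \left(\left(-6\right) 4 + 5 \cdot 3\right) = 64 \left(-24 + 15\right) = 64 \left(-9\right) = -576$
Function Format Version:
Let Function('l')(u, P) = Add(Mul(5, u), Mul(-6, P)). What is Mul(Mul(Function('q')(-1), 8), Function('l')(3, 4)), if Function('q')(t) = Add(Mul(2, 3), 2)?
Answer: -576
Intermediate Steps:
Function('q')(t) = 8 (Function('q')(t) = Add(6, 2) = 8)
Function('l')(u, P) = Add(Mul(-6, P), Mul(5, u))
Mul(Mul(Function('q')(-1), 8), Function('l')(3, 4)) = Mul(Mul(8, 8), Add(Mul(-6, 4), Mul(5, 3))) = Mul(64, Add(-24, 15)) = Mul(64, -9) = -576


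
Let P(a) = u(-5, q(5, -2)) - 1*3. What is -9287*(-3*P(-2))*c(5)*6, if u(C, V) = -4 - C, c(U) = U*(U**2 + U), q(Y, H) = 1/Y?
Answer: -50149800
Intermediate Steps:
c(U) = U*(U + U**2)
P(a) = -2 (P(a) = (-4 - 1*(-5)) - 1*3 = (-4 + 5) - 3 = 1 - 3 = -2)
-9287*(-3*P(-2))*c(5)*6 = -9287*(-3*(-2))*(5**2*(1 + 5))*6 = -55722*(25*6)*6 = -55722*150*6 = -55722*900 = -9287*5400 = -50149800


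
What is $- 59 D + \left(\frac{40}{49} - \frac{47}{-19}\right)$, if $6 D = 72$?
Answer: $- \frac{656085}{931} \approx -704.71$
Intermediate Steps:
$D = 12$ ($D = \frac{1}{6} \cdot 72 = 12$)
$- 59 D + \left(\frac{40}{49} - \frac{47}{-19}\right) = \left(-59\right) 12 + \left(\frac{40}{49} - \frac{47}{-19}\right) = -708 + \left(40 \cdot \frac{1}{49} - - \frac{47}{19}\right) = -708 + \left(\frac{40}{49} + \frac{47}{19}\right) = -708 + \frac{3063}{931} = - \frac{656085}{931}$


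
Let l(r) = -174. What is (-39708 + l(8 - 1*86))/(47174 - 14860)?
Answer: -19941/16157 ≈ -1.2342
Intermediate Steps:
(-39708 + l(8 - 1*86))/(47174 - 14860) = (-39708 - 174)/(47174 - 14860) = -39882/32314 = -39882*1/32314 = -19941/16157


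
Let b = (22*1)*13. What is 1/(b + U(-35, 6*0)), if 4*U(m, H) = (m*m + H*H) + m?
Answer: 2/1167 ≈ 0.0017138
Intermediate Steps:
U(m, H) = m/4 + H²/4 + m²/4 (U(m, H) = ((m*m + H*H) + m)/4 = ((m² + H²) + m)/4 = ((H² + m²) + m)/4 = (m + H² + m²)/4 = m/4 + H²/4 + m²/4)
b = 286 (b = 22*13 = 286)
1/(b + U(-35, 6*0)) = 1/(286 + ((¼)*(-35) + (6*0)²/4 + (¼)*(-35)²)) = 1/(286 + (-35/4 + (¼)*0² + (¼)*1225)) = 1/(286 + (-35/4 + (¼)*0 + 1225/4)) = 1/(286 + (-35/4 + 0 + 1225/4)) = 1/(286 + 595/2) = 1/(1167/2) = 2/1167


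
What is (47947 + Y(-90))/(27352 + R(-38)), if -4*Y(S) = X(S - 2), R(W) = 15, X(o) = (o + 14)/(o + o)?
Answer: 17644457/10071056 ≈ 1.7520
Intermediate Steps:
X(o) = (14 + o)/(2*o) (X(o) = (14 + o)/((2*o)) = (14 + o)*(1/(2*o)) = (14 + o)/(2*o))
Y(S) = -(12 + S)/(8*(-2 + S)) (Y(S) = -(14 + (S - 2))/(8*(S - 2)) = -(14 + (-2 + S))/(8*(-2 + S)) = -(12 + S)/(8*(-2 + S)))
(47947 + Y(-90))/(27352 + R(-38)) = (47947 + (-12 - 1*(-90))/(8*(-2 - 90)))/(27352 + 15) = (47947 + (⅛)*(-12 + 90)/(-92))/27367 = (47947 + (⅛)*(-1/92)*78)*(1/27367) = (47947 - 39/368)*(1/27367) = (17644457/368)*(1/27367) = 17644457/10071056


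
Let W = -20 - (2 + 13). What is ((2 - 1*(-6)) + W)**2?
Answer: 729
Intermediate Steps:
W = -35 (W = -20 - 1*15 = -20 - 15 = -35)
((2 - 1*(-6)) + W)**2 = ((2 - 1*(-6)) - 35)**2 = ((2 + 6) - 35)**2 = (8 - 35)**2 = (-27)**2 = 729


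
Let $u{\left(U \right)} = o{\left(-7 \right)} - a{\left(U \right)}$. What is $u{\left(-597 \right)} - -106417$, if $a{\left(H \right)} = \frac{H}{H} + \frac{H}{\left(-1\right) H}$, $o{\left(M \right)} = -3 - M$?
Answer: $106421$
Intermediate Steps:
$a{\left(H \right)} = 0$ ($a{\left(H \right)} = 1 + H \left(- \frac{1}{H}\right) = 1 - 1 = 0$)
$u{\left(U \right)} = 4$ ($u{\left(U \right)} = \left(-3 - -7\right) - 0 = \left(-3 + 7\right) + 0 = 4 + 0 = 4$)
$u{\left(-597 \right)} - -106417 = 4 - -106417 = 4 + 106417 = 106421$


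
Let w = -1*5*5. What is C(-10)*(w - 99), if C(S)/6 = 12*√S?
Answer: -8928*I*√10 ≈ -28233.0*I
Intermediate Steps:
w = -25 (w = -5*5 = -25)
C(S) = 72*√S (C(S) = 6*(12*√S) = 72*√S)
C(-10)*(w - 99) = (72*√(-10))*(-25 - 99) = (72*(I*√10))*(-124) = (72*I*√10)*(-124) = -8928*I*√10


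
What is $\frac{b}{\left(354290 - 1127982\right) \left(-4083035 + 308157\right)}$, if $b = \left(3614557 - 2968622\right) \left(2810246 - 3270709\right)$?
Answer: $- \frac{297429167905}{2920592909576} \approx -0.10184$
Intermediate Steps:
$b = -297429167905$ ($b = 645935 \left(-460463\right) = -297429167905$)
$\frac{b}{\left(354290 - 1127982\right) \left(-4083035 + 308157\right)} = - \frac{297429167905}{\left(354290 - 1127982\right) \left(-4083035 + 308157\right)} = - \frac{297429167905}{\left(-773692\right) \left(-3774878\right)} = - \frac{297429167905}{2920592909576}$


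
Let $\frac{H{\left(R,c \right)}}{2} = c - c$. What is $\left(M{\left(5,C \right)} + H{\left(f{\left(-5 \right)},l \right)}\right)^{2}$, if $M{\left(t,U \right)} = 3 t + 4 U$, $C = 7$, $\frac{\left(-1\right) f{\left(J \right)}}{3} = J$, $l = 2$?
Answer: $1849$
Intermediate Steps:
$f{\left(J \right)} = - 3 J$
$H{\left(R,c \right)} = 0$ ($H{\left(R,c \right)} = 2 \left(c - c\right) = 2 \cdot 0 = 0$)
$\left(M{\left(5,C \right)} + H{\left(f{\left(-5 \right)},l \right)}\right)^{2} = \left(\left(3 \cdot 5 + 4 \cdot 7\right) + 0\right)^{2} = \left(\left(15 + 28\right) + 0\right)^{2} = \left(43 + 0\right)^{2} = 43^{2} = 1849$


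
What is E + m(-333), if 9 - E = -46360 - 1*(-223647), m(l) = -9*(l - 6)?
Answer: -174227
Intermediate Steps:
m(l) = 54 - 9*l (m(l) = -9*(-6 + l) = 54 - 9*l)
E = -177278 (E = 9 - (-46360 - 1*(-223647)) = 9 - (-46360 + 223647) = 9 - 1*177287 = 9 - 177287 = -177278)
E + m(-333) = -177278 + (54 - 9*(-333)) = -177278 + (54 + 2997) = -177278 + 3051 = -174227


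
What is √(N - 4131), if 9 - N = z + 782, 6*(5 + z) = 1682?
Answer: I*√46614/3 ≈ 71.968*I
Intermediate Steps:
z = 826/3 (z = -5 + (⅙)*1682 = -5 + 841/3 = 826/3 ≈ 275.33)
N = -3145/3 (N = 9 - (826/3 + 782) = 9 - 1*3172/3 = 9 - 3172/3 = -3145/3 ≈ -1048.3)
√(N - 4131) = √(-3145/3 - 4131) = √(-15538/3) = I*√46614/3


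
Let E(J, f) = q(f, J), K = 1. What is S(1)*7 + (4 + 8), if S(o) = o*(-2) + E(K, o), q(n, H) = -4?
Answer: -30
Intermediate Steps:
E(J, f) = -4
S(o) = -4 - 2*o (S(o) = o*(-2) - 4 = -2*o - 4 = -4 - 2*o)
S(1)*7 + (4 + 8) = (-4 - 2*1)*7 + (4 + 8) = (-4 - 2)*7 + 12 = -6*7 + 12 = -42 + 12 = -30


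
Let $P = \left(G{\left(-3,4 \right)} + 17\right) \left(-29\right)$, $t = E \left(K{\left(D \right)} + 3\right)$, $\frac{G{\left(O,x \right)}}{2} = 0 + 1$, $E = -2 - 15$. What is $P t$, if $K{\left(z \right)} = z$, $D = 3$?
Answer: $56202$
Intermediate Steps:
$E = -17$ ($E = -2 - 15 = -17$)
$G{\left(O,x \right)} = 2$ ($G{\left(O,x \right)} = 2 \left(0 + 1\right) = 2 \cdot 1 = 2$)
$t = -102$ ($t = - 17 \left(3 + 3\right) = \left(-17\right) 6 = -102$)
$P = -551$ ($P = \left(2 + 17\right) \left(-29\right) = 19 \left(-29\right) = -551$)
$P t = \left(-551\right) \left(-102\right) = 56202$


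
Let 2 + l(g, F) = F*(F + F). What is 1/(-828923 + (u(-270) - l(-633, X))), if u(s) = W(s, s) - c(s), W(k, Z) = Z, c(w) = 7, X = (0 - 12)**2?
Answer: -1/870670 ≈ -1.1485e-6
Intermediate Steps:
X = 144 (X = (-12)**2 = 144)
u(s) = -7 + s (u(s) = s - 1*7 = s - 7 = -7 + s)
l(g, F) = -2 + 2*F**2 (l(g, F) = -2 + F*(F + F) = -2 + F*(2*F) = -2 + 2*F**2)
1/(-828923 + (u(-270) - l(-633, X))) = 1/(-828923 + ((-7 - 270) - (-2 + 2*144**2))) = 1/(-828923 + (-277 - (-2 + 2*20736))) = 1/(-828923 + (-277 - (-2 + 41472))) = 1/(-828923 + (-277 - 1*41470)) = 1/(-828923 + (-277 - 41470)) = 1/(-828923 - 41747) = 1/(-870670) = -1/870670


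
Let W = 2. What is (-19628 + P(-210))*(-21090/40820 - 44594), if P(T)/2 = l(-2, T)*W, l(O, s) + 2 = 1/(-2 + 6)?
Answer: 3574253631795/4082 ≈ 8.7561e+8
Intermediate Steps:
l(O, s) = -7/4 (l(O, s) = -2 + 1/(-2 + 6) = -2 + 1/4 = -7/4)
P(T) = -7 (P(T) = 2*(-7/4*2) = 2*(-7/2) = -7)
(-19628 + P(-210))*(-21090/40820 - 44594) = (-19628 - 7)*(-21090/40820 - 44594) = -19635*(-21090*1/40820 - 44594) = -19635*(-2109/4082 - 44594) = -19635*(-182034817/4082) = 3574253631795/4082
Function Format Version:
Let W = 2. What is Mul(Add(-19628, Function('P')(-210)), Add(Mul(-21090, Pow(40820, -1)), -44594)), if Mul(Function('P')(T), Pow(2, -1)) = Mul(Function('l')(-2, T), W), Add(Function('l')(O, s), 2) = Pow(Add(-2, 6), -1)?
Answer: Rational(3574253631795, 4082) ≈ 8.7561e+8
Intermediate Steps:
Function('l')(O, s) = Rational(-7, 4) (Function('l')(O, s) = Add(-2, Pow(Add(-2, 6), -1)) = Add(-2, Pow(4, -1)) = Add(-2, Rational(1, 4)) = Rational(-7, 4))
Function('P')(T) = -7 (Function('P')(T) = Mul(2, Mul(Rational(-7, 4), 2)) = Mul(2, Rational(-7, 2)) = -7)
Mul(Add(-19628, Function('P')(-210)), Add(Mul(-21090, Pow(40820, -1)), -44594)) = Mul(Add(-19628, -7), Add(Mul(-21090, Pow(40820, -1)), -44594)) = Mul(-19635, Add(Mul(-21090, Rational(1, 40820)), -44594)) = Mul(-19635, Add(Rational(-2109, 4082), -44594)) = Mul(-19635, Rational(-182034817, 4082)) = Rational(3574253631795, 4082)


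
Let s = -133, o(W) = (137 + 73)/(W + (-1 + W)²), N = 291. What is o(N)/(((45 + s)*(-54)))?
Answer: 35/66837672 ≈ 5.2366e-7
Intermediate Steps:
o(W) = 210/(W + (-1 + W)²)
o(N)/(((45 + s)*(-54))) = (210/(291 + (-1 + 291)²))/(((45 - 133)*(-54))) = (210/(291 + 290²))/((-88*(-54))) = (210/(291 + 84100))/4752 = (210/84391)*(1/4752) = 35/66837672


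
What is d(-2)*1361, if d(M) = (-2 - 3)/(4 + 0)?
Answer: -6805/4 ≈ -1701.3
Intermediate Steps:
d(M) = -5/4
d(-2)*1361 = -5/4*1361 = -6805/4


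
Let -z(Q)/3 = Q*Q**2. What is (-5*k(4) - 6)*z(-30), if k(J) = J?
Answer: -2106000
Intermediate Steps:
z(Q) = -3*Q**3 (z(Q) = -3*Q*Q**2 = -3*Q**3)
(-5*k(4) - 6)*z(-30) = (-5*4 - 6)*(-3*(-30)**3) = (-20 - 6)*(-3*(-27000)) = -26*81000 = -2106000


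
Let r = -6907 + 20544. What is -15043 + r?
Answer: -1406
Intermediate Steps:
r = 13637
-15043 + r = -15043 + 13637 = -1406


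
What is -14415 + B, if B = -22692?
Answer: -37107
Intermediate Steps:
-14415 + B = -14415 - 22692 = -37107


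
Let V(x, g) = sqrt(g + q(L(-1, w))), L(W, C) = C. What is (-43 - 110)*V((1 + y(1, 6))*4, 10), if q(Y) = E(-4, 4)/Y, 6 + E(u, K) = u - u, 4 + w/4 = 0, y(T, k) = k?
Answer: -153*sqrt(166)/4 ≈ -492.82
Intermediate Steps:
w = -16 (w = -16 + 4*0 = -16 + 0 = -16)
E(u, K) = -6 (E(u, K) = -6 + (u - u) = -6 + 0 = -6)
q(Y) = -6/Y
V(x, g) = sqrt(3/8 + g) (V(x, g) = sqrt(g - 6/(-16)) = sqrt(g - 6*(-1/16)) = sqrt(g + 3/8) = sqrt(3/8 + g))
(-43 - 110)*V((1 + y(1, 6))*4, 10) = (-43 - 110)*(sqrt(6 + 16*10)/4) = -153*sqrt(6 + 160)/4 = -153*sqrt(166)/4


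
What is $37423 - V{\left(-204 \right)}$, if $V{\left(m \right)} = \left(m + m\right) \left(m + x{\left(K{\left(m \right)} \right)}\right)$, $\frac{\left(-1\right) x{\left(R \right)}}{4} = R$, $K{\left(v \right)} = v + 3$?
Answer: $282223$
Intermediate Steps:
$K{\left(v \right)} = 3 + v$
$x{\left(R \right)} = - 4 R$
$V{\left(m \right)} = 2 m \left(-12 - 3 m\right)$ ($V{\left(m \right)} = \left(m + m\right) \left(m - 4 \left(3 + m\right)\right) = 2 m \left(m - \left(12 + 4 m\right)\right) = 2 m \left(-12 - 3 m\right)$)
$37423 - V{\left(-204 \right)} = 37423 - 6 \left(-204\right) \left(-4 - -204\right) = 37423 - 6 \left(-204\right) \left(-4 + 204\right) = 37423 - 6 \left(-204\right) 200 = 37423 - -244800 = 37423 + 244800 = 282223$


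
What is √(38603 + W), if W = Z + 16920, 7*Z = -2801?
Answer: 2*√675255/7 ≈ 234.78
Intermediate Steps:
Z = -2801/7 (Z = (⅐)*(-2801) = -2801/7 ≈ -400.14)
W = 115639/7 (W = -2801/7 + 16920 = 115639/7 ≈ 16520.)
√(38603 + W) = √(38603 + 115639/7) = √(385860/7) = 2*√675255/7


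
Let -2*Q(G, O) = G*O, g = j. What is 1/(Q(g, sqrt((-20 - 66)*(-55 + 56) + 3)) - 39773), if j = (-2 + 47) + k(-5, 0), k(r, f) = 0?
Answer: -159092/6327734191 + 90*I*sqrt(83)/6327734191 ≈ -2.5142e-5 + 1.2958e-7*I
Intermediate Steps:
j = 45 (j = (-2 + 47) + 0 = 45 + 0 = 45)
g = 45
Q(G, O) = -G*O/2
1/(Q(g, sqrt((-20 - 66)*(-55 + 56) + 3)) - 39773) = 1/(-1/2*45*sqrt((-20 - 66)*(-55 + 56) + 3) - 39773) = 1/(-1/2*45*sqrt(-86*1 + 3) - 39773) = 1/(-1/2*45*sqrt(-86 + 3) - 39773) = 1/(-1/2*45*sqrt(-83) - 39773) = 1/(-1/2*45*I*sqrt(83) - 39773) = 1/(-45*I*sqrt(83)/2 - 39773) = 1/(-39773 - 45*I*sqrt(83)/2)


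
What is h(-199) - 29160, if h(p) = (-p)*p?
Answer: -68761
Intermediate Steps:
h(p) = -p²
h(-199) - 29160 = -1*(-199)² - 29160 = -1*39601 - 29160 = -39601 - 29160 = -68761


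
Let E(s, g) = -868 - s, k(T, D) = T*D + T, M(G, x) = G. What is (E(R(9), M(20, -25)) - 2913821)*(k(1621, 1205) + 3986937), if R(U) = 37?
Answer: -17318902574538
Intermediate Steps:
k(T, D) = T + D*T (k(T, D) = D*T + T = T + D*T)
(E(R(9), M(20, -25)) - 2913821)*(k(1621, 1205) + 3986937) = ((-868 - 1*37) - 2913821)*(1621*(1 + 1205) + 3986937) = ((-868 - 37) - 2913821)*(1621*1206 + 3986937) = (-905 - 2913821)*(1954926 + 3986937) = -2914726*5941863 = -17318902574538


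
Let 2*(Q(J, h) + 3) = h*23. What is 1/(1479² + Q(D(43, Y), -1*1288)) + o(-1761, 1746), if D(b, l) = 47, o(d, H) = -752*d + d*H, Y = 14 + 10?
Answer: -3803038419683/2172626 ≈ -1.7504e+6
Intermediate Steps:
Y = 24
o(d, H) = -752*d + H*d
Q(J, h) = -3 + 23*h/2 (Q(J, h) = -3 + (h*23)/2 = -3 + (23*h)/2 = -3 + 23*h/2)
1/(1479² + Q(D(43, Y), -1*1288)) + o(-1761, 1746) = 1/(1479² + (-3 + 23*(-1*1288)/2)) - 1761*(-752 + 1746) = 1/(2187441 + (-3 + (23/2)*(-1288))) - 1761*994 = 1/(2187441 + (-3 - 14812)) - 1750434 = 1/(2187441 - 14815) - 1750434 = 1/2172626 - 1750434 = -3803038419683/2172626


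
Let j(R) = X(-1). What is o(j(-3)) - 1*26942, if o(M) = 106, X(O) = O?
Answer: -26836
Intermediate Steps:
j(R) = -1
o(j(-3)) - 1*26942 = 106 - 1*26942 = 106 - 26942 = -26836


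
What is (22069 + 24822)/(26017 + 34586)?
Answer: 46891/60603 ≈ 0.77374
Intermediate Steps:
(22069 + 24822)/(26017 + 34586) = 46891/60603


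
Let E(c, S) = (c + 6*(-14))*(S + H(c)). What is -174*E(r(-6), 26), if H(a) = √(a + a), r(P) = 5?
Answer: 357396 + 13746*√10 ≈ 4.0086e+5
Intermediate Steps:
H(a) = √2*√a (H(a) = √(2*a) = √2*√a)
E(c, S) = (-84 + c)*(S + √2*√c) (E(c, S) = (c + 6*(-14))*(S + √2*√c) = (c - 84)*(S + √2*√c) = (-84 + c)*(S + √2*√c))
-174*E(r(-6), 26) = -174*(-84*26 + 26*5 + √2*5^(3/2) - 84*√2*√5) = -174*(-2184 + 130 + √2*(5*√5) - 84*√10) = -174*(-2184 + 130 + 5*√10 - 84*√10) = -174*(-2054 - 79*√10) = 357396 + 13746*√10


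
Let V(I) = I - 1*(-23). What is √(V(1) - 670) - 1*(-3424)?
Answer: 3424 + I*√646 ≈ 3424.0 + 25.417*I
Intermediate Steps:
V(I) = 23 + I (V(I) = I + 23 = 23 + I)
√(V(1) - 670) - 1*(-3424) = √((23 + 1) - 670) - 1*(-3424) = √(24 - 670) + 3424 = √(-646) + 3424 = I*√646 + 3424 = 3424 + I*√646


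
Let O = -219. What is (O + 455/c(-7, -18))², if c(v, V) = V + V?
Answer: 69538921/1296 ≈ 53657.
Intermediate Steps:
c(v, V) = 2*V
(O + 455/c(-7, -18))² = (-219 + 455/((2*(-18))))² = (-219 + 455/(-36))² = (-219 + 455*(-1/36))² = (-219 - 455/36)² = (-8339/36)² = 69538921/1296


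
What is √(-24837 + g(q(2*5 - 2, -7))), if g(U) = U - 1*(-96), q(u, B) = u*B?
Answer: I*√24797 ≈ 157.47*I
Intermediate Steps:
q(u, B) = B*u
g(U) = 96 + U (g(U) = U + 96 = 96 + U)
√(-24837 + g(q(2*5 - 2, -7))) = √(-24837 + (96 - 7*(2*5 - 2))) = √(-24837 + (96 - 7*(10 - 2))) = √(-24837 + (96 - 7*8)) = √(-24837 + (96 - 56)) = √(-24837 + 40) = √(-24797) = I*√24797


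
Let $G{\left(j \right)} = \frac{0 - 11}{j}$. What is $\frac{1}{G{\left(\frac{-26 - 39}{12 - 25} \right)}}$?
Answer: $- \frac{5}{11} \approx -0.45455$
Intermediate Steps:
$G{\left(j \right)} = - \frac{11}{j}$ ($G{\left(j \right)} = \frac{0 - 11}{j} = - \frac{11}{j}$)
$\frac{1}{G{\left(\frac{-26 - 39}{12 - 25} \right)}} = \frac{1}{\left(-11\right) \frac{1}{\left(-26 - 39\right) \frac{1}{12 - 25}}} = \frac{1}{\left(-11\right) \frac{1}{\left(-65\right) \frac{1}{-13}}} = \frac{1}{\left(-11\right) \frac{1}{\left(-65\right) \left(- \frac{1}{13}\right)}} = \frac{1}{\left(-11\right) \frac{1}{5}} = \frac{1}{- \frac{11}{5}} = - \frac{5}{11}$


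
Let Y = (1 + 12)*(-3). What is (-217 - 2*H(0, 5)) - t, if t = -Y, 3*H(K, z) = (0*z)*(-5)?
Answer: -256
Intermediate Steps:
H(K, z) = 0 (H(K, z) = ((0*z)*(-5))/3 = (0*(-5))/3 = (⅓)*0 = 0)
Y = -39 (Y = 13*(-3) = -39)
t = 39 (t = -1*(-39) = 39)
(-217 - 2*H(0, 5)) - t = (-217 - 2*0) - 1*39 = (-217 + 0) - 39 = -217 - 39 = -256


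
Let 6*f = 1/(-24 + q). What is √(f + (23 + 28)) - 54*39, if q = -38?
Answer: -2106 + √1764303/186 ≈ -2098.9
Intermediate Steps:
f = -1/372 (f = 1/(6*(-24 - 38)) = (⅙)/(-62) = (⅙)*(-1/62) = -1/372 ≈ -0.0026882)
√(f + (23 + 28)) - 54*39 = √(-1/372 + (23 + 28)) - 54*39 = √(-1/372 + 51) - 2106 = √(18971/372) - 2106 = √1764303/186 - 2106 = -2106 + √1764303/186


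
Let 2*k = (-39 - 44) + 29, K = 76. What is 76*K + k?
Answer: 5749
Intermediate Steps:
k = -27 (k = ((-39 - 44) + 29)/2 = (-83 + 29)/2 = (1/2)*(-54) = -27)
76*K + k = 76*76 - 27 = 5776 - 27 = 5749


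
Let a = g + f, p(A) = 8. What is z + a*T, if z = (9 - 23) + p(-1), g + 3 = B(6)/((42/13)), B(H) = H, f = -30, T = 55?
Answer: -12032/7 ≈ -1718.9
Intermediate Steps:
g = -8/7 (g = -3 + 6/((42/13)) = -3 + 6/((42*(1/13))) = -3 + 6/(42/13) = -3 + 6*(13/42) = -3 + 13/7 = -8/7 ≈ -1.1429)
a = -218/7 (a = -8/7 - 30 = -218/7 ≈ -31.143)
z = -6 (z = (9 - 23) + 8 = -14 + 8 = -6)
z + a*T = -6 - 218/7*55 = -6 - 11990/7 = -12032/7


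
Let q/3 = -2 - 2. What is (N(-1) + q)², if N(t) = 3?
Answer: 81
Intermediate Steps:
q = -12 (q = 3*(-2 - 2) = 3*(-4) = -12)
(N(-1) + q)² = (3 - 12)² = (-9)² = 81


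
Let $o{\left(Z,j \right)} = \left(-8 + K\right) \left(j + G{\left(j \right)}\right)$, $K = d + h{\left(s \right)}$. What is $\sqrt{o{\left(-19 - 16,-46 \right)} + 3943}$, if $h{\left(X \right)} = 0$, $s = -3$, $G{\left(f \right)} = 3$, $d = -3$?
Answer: $8 \sqrt{69} \approx 66.453$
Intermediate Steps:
$K = -3$ ($K = -3 + 0 = -3$)
$o{\left(Z,j \right)} = -33 - 11 j$ ($o{\left(Z,j \right)} = \left(-8 - 3\right) \left(j + 3\right) = - 11 \left(3 + j\right) = -33 - 11 j$)
$\sqrt{o{\left(-19 - 16,-46 \right)} + 3943} = \sqrt{\left(-33 - -506\right) + 3943} = \sqrt{\left(-33 + 506\right) + 3943} = \sqrt{473 + 3943} = \sqrt{4416} = 8 \sqrt{69}$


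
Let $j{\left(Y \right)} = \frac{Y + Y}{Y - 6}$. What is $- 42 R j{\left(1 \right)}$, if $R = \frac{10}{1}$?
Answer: $168$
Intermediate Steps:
$R = 10$ ($R = 10 \cdot 1 = 10$)
$j{\left(Y \right)} = \frac{2 Y}{-6 + Y}$
$- 42 R j{\left(1 \right)} = \left(-42\right) 10 \cdot 2 \cdot 1 \frac{1}{-6 + 1} = - 420 \cdot 2 \cdot 1 \frac{1}{-5} = - 420 \cdot 2 \cdot 1 \left(- \frac{1}{5}\right) = \left(-420\right) \left(- \frac{2}{5}\right) = 168$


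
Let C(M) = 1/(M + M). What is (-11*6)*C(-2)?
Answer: 33/2 ≈ 16.500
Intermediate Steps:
C(M) = 1/(2*M)
(-11*6)*C(-2) = (-11*6)*((½)/(-2)) = -33*(-1)/2 = -66*(-¼) = 33/2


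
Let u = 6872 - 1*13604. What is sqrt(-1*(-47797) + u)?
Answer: sqrt(41065) ≈ 202.65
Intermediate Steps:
u = -6732 (u = 6872 - 13604 = -6732)
sqrt(-1*(-47797) + u) = sqrt(-1*(-47797) - 6732) = sqrt(47797 - 6732) = sqrt(41065)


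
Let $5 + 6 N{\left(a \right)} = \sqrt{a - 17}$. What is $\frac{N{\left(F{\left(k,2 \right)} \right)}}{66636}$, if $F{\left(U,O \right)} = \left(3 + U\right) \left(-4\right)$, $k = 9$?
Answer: $- \frac{5}{399816} + \frac{i \sqrt{65}}{399816} \approx -1.2506 \cdot 10^{-5} + 2.0165 \cdot 10^{-5} i$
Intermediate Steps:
$F{\left(U,O \right)} = -12 - 4 U$
$N{\left(a \right)} = - \frac{5}{6} + \frac{\sqrt{-17 + a}}{6}$ ($N{\left(a \right)} = - \frac{5}{6} + \frac{\sqrt{a - 17}}{6} = - \frac{5}{6} + \frac{\sqrt{-17 + a}}{6}$)
$\frac{N{\left(F{\left(k,2 \right)} \right)}}{66636} = \frac{- \frac{5}{6} + \frac{\sqrt{-17 - 48}}{6}}{66636} = \left(- \frac{5}{6} + \frac{\sqrt{-17 - 48}}{6}\right) \frac{1}{66636} = \left(- \frac{5}{6} + \frac{\sqrt{-65}}{6}\right) \frac{1}{66636} = \left(- \frac{5}{6} + \frac{i \sqrt{65}}{6}\right) \frac{1}{66636} = - \frac{5}{399816} + \frac{i \sqrt{65}}{399816}$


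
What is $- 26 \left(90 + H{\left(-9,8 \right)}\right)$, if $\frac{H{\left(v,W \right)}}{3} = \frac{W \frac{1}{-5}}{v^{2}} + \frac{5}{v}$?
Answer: $- \frac{309842}{135} \approx -2295.1$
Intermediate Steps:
$H{\left(v,W \right)} = \frac{15}{v} - \frac{3 W}{5 v^{2}}$ ($H{\left(v,W \right)} = 3 \left(\frac{W \frac{1}{-5}}{v^{2}} + \frac{5}{v}\right) = 3 \left(\frac{W \left(- \frac{1}{5}\right)}{v^{2}} + \frac{5}{v}\right) = 3 \left(\frac{\left(- \frac{1}{5}\right) W}{v^{2}} + \frac{5}{v}\right) = 3 \left(- \frac{W}{5 v^{2}} + \frac{5}{v}\right) = 3 \left(\frac{5}{v} - \frac{W}{5 v^{2}}\right) = \frac{15}{v} - \frac{3 W}{5 v^{2}}$)
$- 26 \left(90 + H{\left(-9,8 \right)}\right) = - 26 \left(90 + \frac{3 \left(\left(-1\right) 8 + 25 \left(-9\right)\right)}{5 \cdot 81}\right) = - 26 \left(90 + \frac{3}{5} \cdot \frac{1}{81} \left(-8 - 225\right)\right) = - 26 \left(90 + \frac{3}{5} \cdot \frac{1}{81} \left(-233\right)\right) = - 26 \left(90 - \frac{233}{135}\right) = \left(-26\right) \frac{11917}{135} = - \frac{309842}{135}$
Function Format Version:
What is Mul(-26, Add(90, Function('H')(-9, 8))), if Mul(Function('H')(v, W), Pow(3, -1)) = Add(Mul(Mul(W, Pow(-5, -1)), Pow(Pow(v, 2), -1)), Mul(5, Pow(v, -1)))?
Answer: Rational(-309842, 135) ≈ -2295.1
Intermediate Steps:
Function('H')(v, W) = Add(Mul(15, Pow(v, -1)), Mul(Rational(-3, 5), W, Pow(v, -2))) (Function('H')(v, W) = Mul(3, Add(Mul(Mul(W, Pow(-5, -1)), Pow(Pow(v, 2), -1)), Mul(5, Pow(v, -1)))) = Mul(3, Add(Mul(Mul(W, Rational(-1, 5)), Pow(v, -2)), Mul(5, Pow(v, -1)))) = Mul(3, Add(Mul(Mul(Rational(-1, 5), W), Pow(v, -2)), Mul(5, Pow(v, -1)))) = Mul(3, Add(Mul(Rational(-1, 5), W, Pow(v, -2)), Mul(5, Pow(v, -1)))) = Mul(3, Add(Mul(5, Pow(v, -1)), Mul(Rational(-1, 5), W, Pow(v, -2)))) = Add(Mul(15, Pow(v, -1)), Mul(Rational(-3, 5), W, Pow(v, -2))))
Mul(-26, Add(90, Function('H')(-9, 8))) = Mul(-26, Add(90, Mul(Rational(3, 5), Pow(-9, -2), Add(Mul(-1, 8), Mul(25, -9))))) = Mul(-26, Add(90, Mul(Rational(3, 5), Rational(1, 81), Add(-8, -225)))) = Mul(-26, Add(90, Mul(Rational(3, 5), Rational(1, 81), -233))) = Mul(-26, Add(90, Rational(-233, 135))) = Mul(-26, Rational(11917, 135)) = Rational(-309842, 135)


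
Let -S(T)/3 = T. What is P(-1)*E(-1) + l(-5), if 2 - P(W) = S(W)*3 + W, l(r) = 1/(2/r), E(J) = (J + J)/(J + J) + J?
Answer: -5/2 ≈ -2.5000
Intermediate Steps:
S(T) = -3*T
E(J) = 1 + J (E(J) = (2*J)/((2*J)) + J = (2*J)*(1/(2*J)) + J = 1 + J)
l(r) = r/2 (l(r) = 1*(r/2) = r/2)
P(W) = 2 + 8*W (P(W) = 2 - (-3*W*3 + W) = 2 - (-9*W + W) = 2 - (-8)*W = 2 + 8*W)
P(-1)*E(-1) + l(-5) = (2 + 8*(-1))*(1 - 1) + (1/2)*(-5) = (2 - 8)*0 - 5/2 = -6*0 - 5/2 = 0 - 5/2 = -5/2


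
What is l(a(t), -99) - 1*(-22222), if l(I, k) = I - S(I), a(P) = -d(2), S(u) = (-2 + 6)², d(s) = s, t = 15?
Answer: 22204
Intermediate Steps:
S(u) = 16 (S(u) = 4² = 16)
a(P) = -2 (a(P) = -1*2 = -2)
l(I, k) = -16 + I (l(I, k) = I - 1*16 = I - 16 = -16 + I)
l(a(t), -99) - 1*(-22222) = (-16 - 2) - 1*(-22222) = -18 + 22222 = 22204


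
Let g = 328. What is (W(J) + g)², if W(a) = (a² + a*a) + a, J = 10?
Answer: 289444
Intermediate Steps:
W(a) = a + 2*a² (W(a) = (a² + a²) + a = 2*a² + a = a + 2*a²)
(W(J) + g)² = (10*(1 + 2*10) + 328)² = (10*(1 + 20) + 328)² = (10*21 + 328)² = (210 + 328)² = 538² = 289444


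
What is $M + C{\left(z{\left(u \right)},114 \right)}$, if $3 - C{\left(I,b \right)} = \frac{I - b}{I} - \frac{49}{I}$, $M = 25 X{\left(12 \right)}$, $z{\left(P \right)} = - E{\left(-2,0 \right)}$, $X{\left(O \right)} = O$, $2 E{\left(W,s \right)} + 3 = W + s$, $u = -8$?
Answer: $\frac{1836}{5} \approx 367.2$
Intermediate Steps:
$E{\left(W,s \right)} = - \frac{3}{2} + \frac{W}{2} + \frac{s}{2}$ ($E{\left(W,s \right)} = - \frac{3}{2} + \frac{W + s}{2} = - \frac{3}{2} + \left(\frac{W}{2} + \frac{s}{2}\right) = - \frac{3}{2} + \frac{W}{2} + \frac{s}{2}$)
$z{\left(P \right)} = \frac{5}{2}$ ($z{\left(P \right)} = - (- \frac{3}{2} + \frac{1}{2} \left(-2\right) + \frac{1}{2} \cdot 0) = - (- \frac{3}{2} - 1 + 0) = \left(-1\right) \left(- \frac{5}{2}\right) = \frac{5}{2}$)
$M = 300$ ($M = 25 \cdot 12 = 300$)
$C{\left(I,b \right)} = 3 + \frac{49}{I} - \frac{I - b}{I}$ ($C{\left(I,b \right)} = 3 - \left(\frac{I - b}{I} - \frac{49}{I}\right) = 3 - \left(- \frac{49}{I} + \frac{I - b}{I}\right) = 3 + \frac{49}{I} - \frac{I - b}{I}$)
$M + C{\left(z{\left(u \right)},114 \right)} = 300 + \frac{49 + 114 + 2 \cdot \frac{5}{2}}{\frac{5}{2}} = 300 + \frac{2 \left(49 + 114 + 5\right)}{5} = 300 + \frac{2}{5} \cdot 168 = 300 + \frac{336}{5} = \frac{1836}{5}$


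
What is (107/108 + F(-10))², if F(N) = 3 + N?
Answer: 421201/11664 ≈ 36.111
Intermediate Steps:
(107/108 + F(-10))² = (107/108 + (3 - 10))² = (107*(1/108) - 7)² = (107/108 - 7)² = (-649/108)² = 421201/11664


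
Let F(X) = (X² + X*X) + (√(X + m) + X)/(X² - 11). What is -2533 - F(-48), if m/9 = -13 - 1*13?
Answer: -16374265/2293 - I*√282/2293 ≈ -7141.0 - 0.0073235*I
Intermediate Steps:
m = -234 (m = 9*(-13 - 1*13) = 9*(-13 - 13) = 9*(-26) = -234)
F(X) = 2*X² + (X + √(-234 + X))/(-11 + X²) (F(X) = (X² + X*X) + (√(X - 234) + X)/(X² - 11) = (X² + X²) + (√(-234 + X) + X)/(-11 + X²) = 2*X² + (X + √(-234 + X))/(-11 + X²))
-2533 - F(-48) = -2533 - (-48 + √(-234 - 48) - 22*(-48)² + 2*(-48)⁴)/(-11 + (-48)²) = -2533 - (-48 + √(-282) - 22*2304 + 2*5308416)/(-11 + 2304) = -2533 - (-48 + I*√282 - 50688 + 10616832)/2293 = -2533 - (10566096 + I*√282)/2293 = -2533 - (10566096/2293 + I*√282/2293) = -2533 + (-10566096/2293 - I*√282/2293) = -16374265/2293 - I*√282/2293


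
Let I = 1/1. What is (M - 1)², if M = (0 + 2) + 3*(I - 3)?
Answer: 25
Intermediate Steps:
I = 1
M = -4 (M = (0 + 2) + 3*(1 - 3) = 2 + 3*(-2) = 2 - 6 = -4)
(M - 1)² = (-4 - 1)² = (-5)² = 25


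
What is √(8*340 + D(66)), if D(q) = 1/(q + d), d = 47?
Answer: √34731793/113 ≈ 52.154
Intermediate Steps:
D(q) = 1/(47 + q) (D(q) = 1/(q + 47) = 1/(47 + q))
√(8*340 + D(66)) = √(8*340 + 1/(47 + 66)) = √(2720 + 1/113) = √(307361/113) = √34731793/113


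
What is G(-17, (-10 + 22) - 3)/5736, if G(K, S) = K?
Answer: -17/5736 ≈ -0.0029637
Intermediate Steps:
G(-17, (-10 + 22) - 3)/5736 = -17/5736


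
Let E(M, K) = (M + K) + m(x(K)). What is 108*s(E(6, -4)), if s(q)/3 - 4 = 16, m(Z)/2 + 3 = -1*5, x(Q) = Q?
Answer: 6480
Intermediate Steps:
m(Z) = -16 (m(Z) = -6 + 2*(-1*5) = -6 + 2*(-5) = -6 - 10 = -16)
E(M, K) = -16 + K + M (E(M, K) = (M + K) - 16 = (K + M) - 16 = -16 + K + M)
s(q) = 60 (s(q) = 12 + 3*16 = 12 + 48 = 60)
108*s(E(6, -4)) = 108*60 = 6480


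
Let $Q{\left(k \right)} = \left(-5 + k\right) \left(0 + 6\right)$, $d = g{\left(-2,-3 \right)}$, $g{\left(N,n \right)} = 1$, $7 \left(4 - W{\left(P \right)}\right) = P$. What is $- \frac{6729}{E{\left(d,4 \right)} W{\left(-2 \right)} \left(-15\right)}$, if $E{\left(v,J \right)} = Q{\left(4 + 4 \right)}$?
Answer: $\frac{15701}{2700} \approx 5.8152$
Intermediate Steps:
$W{\left(P \right)} = 4 - \frac{P}{7}$
$d = 1$
$Q{\left(k \right)} = -30 + 6 k$ ($Q{\left(k \right)} = \left(-5 + k\right) 6 = -30 + 6 k$)
$E{\left(v,J \right)} = 18$ ($E{\left(v,J \right)} = -30 + 6 \left(4 + 4\right) = -30 + 6 \cdot 8 = -30 + 48 = 18$)
$- \frac{6729}{E{\left(d,4 \right)} W{\left(-2 \right)} \left(-15\right)} = - \frac{6729}{18 \left(4 - - \frac{2}{7}\right) \left(-15\right)} = - \frac{6729}{18 \left(4 + \frac{2}{7}\right) \left(-15\right)} = - \frac{6729}{18 \cdot \frac{30}{7} \left(-15\right)} = - \frac{6729}{\frac{540}{7} \left(-15\right)} = - \frac{6729}{- \frac{8100}{7}} = \left(-6729\right) \left(- \frac{7}{8100}\right) = \frac{15701}{2700}$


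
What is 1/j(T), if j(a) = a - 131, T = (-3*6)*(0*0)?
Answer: -1/131 ≈ -0.0076336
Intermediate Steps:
T = 0 (T = -18*0 = 0)
j(a) = -131 + a
1/j(T) = 1/(-131 + 0) = 1/(-131) = -1/131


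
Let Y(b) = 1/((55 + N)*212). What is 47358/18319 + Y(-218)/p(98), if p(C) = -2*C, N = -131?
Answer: 21364901305/8264360384 ≈ 2.5852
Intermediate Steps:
Y(b) = -1/16112 (Y(b) = 1/((55 - 131)*212) = (1/212)/(-76) = -1/76*1/212 = -1/16112)
47358/18319 + Y(-218)/p(98) = 47358/18319 - 1/(16112*((-2*98))) = 47358*(1/18319) - 1/16112/(-196) = 47358/18319 - 1/16112*(-1/196) = 47358/18319 + 1/3157952 = 21364901305/8264360384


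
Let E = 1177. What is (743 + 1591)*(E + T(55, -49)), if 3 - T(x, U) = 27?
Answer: 2691102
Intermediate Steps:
T(x, U) = -24 (T(x, U) = 3 - 1*27 = 3 - 27 = -24)
(743 + 1591)*(E + T(55, -49)) = (743 + 1591)*(1177 - 24) = 2334*1153 = 2691102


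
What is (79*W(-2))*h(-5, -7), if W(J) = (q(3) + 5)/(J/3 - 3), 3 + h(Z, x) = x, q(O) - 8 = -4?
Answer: 21330/11 ≈ 1939.1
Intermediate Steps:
q(O) = 4 (q(O) = 8 - 4 = 4)
h(Z, x) = -3 + x
W(J) = 9/(-3 + J/3) (W(J) = (4 + 5)/(J/3 - 3) = 9/(J*(1/3) - 3) = 9/(J/3 - 3) = 9/(-3 + J/3))
(79*W(-2))*h(-5, -7) = (79*(27/(-9 - 2)))*(-3 - 7) = (79*(27/(-11)))*(-10) = (79*(27*(-1/11)))*(-10) = (79*(-27/11))*(-10) = -2133/11*(-10) = 21330/11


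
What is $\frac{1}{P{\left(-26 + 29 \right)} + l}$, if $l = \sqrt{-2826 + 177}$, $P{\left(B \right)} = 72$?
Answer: $\frac{24}{2611} - \frac{i \sqrt{2649}}{7833} \approx 0.0091919 - 0.0065707 i$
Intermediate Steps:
$l = i \sqrt{2649}$ ($l = \sqrt{-2649} = i \sqrt{2649} \approx 51.468 i$)
$\frac{1}{P{\left(-26 + 29 \right)} + l} = \frac{1}{72 + i \sqrt{2649}}$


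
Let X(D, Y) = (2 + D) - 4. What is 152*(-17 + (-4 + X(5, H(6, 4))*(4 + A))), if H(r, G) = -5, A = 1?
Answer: -912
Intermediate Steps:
X(D, Y) = -2 + D
152*(-17 + (-4 + X(5, H(6, 4))*(4 + A))) = 152*(-17 + (-4 + (-2 + 5)*(4 + 1))) = 152*(-17 + (-4 + 3*5)) = 152*(-17 + (-4 + 15)) = 152*(-17 + 11) = 152*(-6) = -912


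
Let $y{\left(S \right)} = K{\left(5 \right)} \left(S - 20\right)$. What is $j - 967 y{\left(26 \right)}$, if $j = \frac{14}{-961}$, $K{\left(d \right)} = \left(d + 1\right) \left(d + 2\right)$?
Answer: $- \frac{234180338}{961} \approx -2.4368 \cdot 10^{5}$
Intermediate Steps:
$K{\left(d \right)} = \left(1 + d\right) \left(2 + d\right)$
$j = - \frac{14}{961}$ ($j = 14 \left(- \frac{1}{961}\right) = - \frac{14}{961} \approx -0.014568$)
$y{\left(S \right)} = -840 + 42 S$ ($y{\left(S \right)} = \left(2 + 5^{2} + 3 \cdot 5\right) \left(S - 20\right) = \left(2 + 25 + 15\right) \left(-20 + S\right) = 42 \left(-20 + S\right) = -840 + 42 S$)
$j - 967 y{\left(26 \right)} = - \frac{14}{961} - 967 \left(-840 + 42 \cdot 26\right) = - \frac{14}{961} - 967 \left(-840 + 1092\right) = - \frac{14}{961} - 243684 = - \frac{234180338}{961}$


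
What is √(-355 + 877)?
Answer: 3*√58 ≈ 22.847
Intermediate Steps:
√(-355 + 877) = √522 = 3*√58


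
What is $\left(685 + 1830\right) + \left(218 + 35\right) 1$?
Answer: $2768$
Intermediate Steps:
$\left(685 + 1830\right) + \left(218 + 35\right) 1 = 2515 + 253 \cdot 1 = 2515 + 253 = 2768$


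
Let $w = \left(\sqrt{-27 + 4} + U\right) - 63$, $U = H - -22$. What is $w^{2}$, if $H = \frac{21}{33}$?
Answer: $\frac{194353}{121} - \frac{888 i \sqrt{23}}{11} \approx 1606.2 - 387.15 i$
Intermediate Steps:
$H = \frac{7}{11}$ ($H = 21 \cdot \frac{1}{33} = \frac{7}{11} \approx 0.63636$)
$U = \frac{249}{11}$ ($U = \frac{7}{11} - -22 = \frac{7}{11} + 22 = \frac{249}{11} \approx 22.636$)
$w = - \frac{444}{11} + i \sqrt{23}$ ($w = \left(\sqrt{-27 + 4} + \frac{249}{11}\right) - 63 = \left(\sqrt{-23} + \frac{249}{11}\right) - 63 = \left(i \sqrt{23} + \frac{249}{11}\right) - 63 = \left(\frac{249}{11} + i \sqrt{23}\right) - 63 = - \frac{444}{11} + i \sqrt{23} \approx -40.364 + 4.7958 i$)
$w^{2} = \left(- \frac{444}{11} + i \sqrt{23}\right)^{2}$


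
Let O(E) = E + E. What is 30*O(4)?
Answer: 240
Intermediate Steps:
O(E) = 2*E
30*O(4) = 30*(2*4) = 30*8 = 240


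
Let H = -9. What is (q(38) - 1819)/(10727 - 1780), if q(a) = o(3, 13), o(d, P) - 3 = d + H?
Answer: -1822/8947 ≈ -0.20364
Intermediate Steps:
o(d, P) = -6 + d (o(d, P) = 3 + (d - 9) = 3 + (-9 + d) = -6 + d)
q(a) = -3 (q(a) = -6 + 3 = -3)
(q(38) - 1819)/(10727 - 1780) = (-3 - 1819)/(10727 - 1780) = -1822/8947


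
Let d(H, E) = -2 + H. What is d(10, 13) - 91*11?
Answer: -993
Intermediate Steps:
d(10, 13) - 91*11 = (-2 + 10) - 91*11 = 8 - 1001 = -993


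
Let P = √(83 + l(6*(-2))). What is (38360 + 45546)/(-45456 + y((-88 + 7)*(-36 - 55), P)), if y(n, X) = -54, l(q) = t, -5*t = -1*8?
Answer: -41953/22755 ≈ -1.8437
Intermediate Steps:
t = 8/5 (t = -(-1)*8/5 = -⅕*(-8) = 8/5 ≈ 1.6000)
l(q) = 8/5
P = 3*√235/5 (P = √(83 + 8/5) = √(423/5) = 3*√235/5 ≈ 9.1978)
(38360 + 45546)/(-45456 + y((-88 + 7)*(-36 - 55), P)) = (38360 + 45546)/(-45456 - 54) = 83906/(-45510) = 83906*(-1/45510) = -41953/22755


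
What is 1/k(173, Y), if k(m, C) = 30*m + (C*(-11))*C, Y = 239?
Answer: -1/623141 ≈ -1.6048e-6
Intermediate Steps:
k(m, C) = -11*C**2 + 30*m (k(m, C) = 30*m + (-11*C)*C = 30*m - 11*C**2 = -11*C**2 + 30*m)
1/k(173, Y) = 1/(-11*239**2 + 30*173) = 1/(-11*57121 + 5190) = 1/(-628331 + 5190) = 1/(-623141) = -1/623141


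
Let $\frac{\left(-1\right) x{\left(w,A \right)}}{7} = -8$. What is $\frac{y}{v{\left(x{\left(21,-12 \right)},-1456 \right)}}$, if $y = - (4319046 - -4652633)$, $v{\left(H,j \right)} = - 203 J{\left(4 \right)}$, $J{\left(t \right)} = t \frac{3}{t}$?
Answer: $\frac{8971679}{609} \approx 14732.0$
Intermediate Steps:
$x{\left(w,A \right)} = 56$ ($x{\left(w,A \right)} = \left(-7\right) \left(-8\right) = 56$)
$J{\left(t \right)} = 3$
$v{\left(H,j \right)} = -609$ ($v{\left(H,j \right)} = \left(-203\right) 3 = -609$)
$y = -8971679$ ($y = - (4319046 + 4652633) = \left(-1\right) 8971679 = -8971679$)
$\frac{y}{v{\left(x{\left(21,-12 \right)},-1456 \right)}} = - \frac{8971679}{-609} = \left(-8971679\right) \left(- \frac{1}{609}\right) = \frac{8971679}{609}$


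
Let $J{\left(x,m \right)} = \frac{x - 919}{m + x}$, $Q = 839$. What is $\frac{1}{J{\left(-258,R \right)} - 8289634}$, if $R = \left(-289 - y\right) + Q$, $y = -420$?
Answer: $- \frac{712}{5902220585} \approx -1.2063 \cdot 10^{-7}$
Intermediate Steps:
$R = 970$ ($R = \left(-289 - -420\right) + 839 = \left(-289 + 420\right) + 839 = 131 + 839 = 970$)
$J{\left(x,m \right)} = \frac{-919 + x}{m + x}$
$\frac{1}{J{\left(-258,R \right)} - 8289634} = \frac{1}{\frac{-919 - 258}{970 - 258} - 8289634} = \frac{1}{\frac{1}{712} \left(-1177\right) - 8289634} = \frac{1}{- \frac{1177}{712} - 8289634} = \frac{1}{- \frac{5902220585}{712}} = - \frac{712}{5902220585}$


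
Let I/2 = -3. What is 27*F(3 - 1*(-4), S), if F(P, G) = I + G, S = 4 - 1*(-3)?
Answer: 27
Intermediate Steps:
I = -6 (I = 2*(-3) = -6)
S = 7 (S = 4 + 3 = 7)
F(P, G) = -6 + G
27*F(3 - 1*(-4), S) = 27*(-6 + 7) = 27*1 = 27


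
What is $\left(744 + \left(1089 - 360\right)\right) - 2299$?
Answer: $-826$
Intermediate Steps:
$\left(744 + \left(1089 - 360\right)\right) - 2299 = \left(744 + 729\right) - 2299 = 1473 - 2299 = -826$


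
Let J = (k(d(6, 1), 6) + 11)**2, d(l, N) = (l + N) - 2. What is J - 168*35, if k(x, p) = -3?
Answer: -5816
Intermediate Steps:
d(l, N) = -2 + N + l (d(l, N) = (N + l) - 2 = -2 + N + l)
J = 64 (J = (-3 + 11)**2 = 8**2 = 64)
J - 168*35 = 64 - 168*35 = 64 - 5880 = -5816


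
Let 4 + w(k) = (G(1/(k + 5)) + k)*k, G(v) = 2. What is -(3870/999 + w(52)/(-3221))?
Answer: -1073786/357531 ≈ -3.0033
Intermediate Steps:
w(k) = -4 + k*(2 + k) (w(k) = -4 + (2 + k)*k = -4 + k*(2 + k))
-(3870/999 + w(52)/(-3221)) = -(3870/999 + (-4 + 52² + 2*52)/(-3221)) = -(3870*(1/999) + (-4 + 2704 + 104)*(-1/3221)) = -(430/111 + 2804*(-1/3221)) = -(430/111 - 2804/3221) = -1*1073786/357531 = -1073786/357531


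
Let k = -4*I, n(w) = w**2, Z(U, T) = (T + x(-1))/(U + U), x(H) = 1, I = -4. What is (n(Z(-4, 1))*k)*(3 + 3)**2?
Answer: 36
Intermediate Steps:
Z(U, T) = (1 + T)/(2*U) (Z(U, T) = (T + 1)/(U + U) = (1 + T)/((2*U)) = (1 + T)*(1/(2*U)) = (1 + T)/(2*U))
k = 16 (k = -4*(-4) = 16)
(n(Z(-4, 1))*k)*(3 + 3)**2 = (((1/2)*(1 + 1)/(-4))**2*16)*(3 + 3)**2 = (((1/2)*(-1/4)*2)**2*16)*6**2 = ((-1/4)**2*16)*36 = ((1/16)*16)*36 = 1*36 = 36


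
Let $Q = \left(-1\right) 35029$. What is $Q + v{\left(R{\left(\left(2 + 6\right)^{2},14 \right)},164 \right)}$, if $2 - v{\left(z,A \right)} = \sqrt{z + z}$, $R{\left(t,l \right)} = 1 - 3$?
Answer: $-35027 - 2 i \approx -35027.0 - 2.0 i$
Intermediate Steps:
$R{\left(t,l \right)} = -2$ ($R{\left(t,l \right)} = 1 - 3 = -2$)
$Q = -35029$
$v{\left(z,A \right)} = 2 - \sqrt{2} \sqrt{z}$ ($v{\left(z,A \right)} = 2 - \sqrt{z + z} = 2 - \sqrt{2 z} = 2 - \sqrt{2} \sqrt{z}$)
$Q + v{\left(R{\left(\left(2 + 6\right)^{2},14 \right)},164 \right)} = -35029 + \left(2 - \sqrt{2} \sqrt{-2}\right) = -35029 + \left(2 - \sqrt{2} i \sqrt{2}\right) = -35029 + \left(2 - 2 i\right) = -35027 - 2 i$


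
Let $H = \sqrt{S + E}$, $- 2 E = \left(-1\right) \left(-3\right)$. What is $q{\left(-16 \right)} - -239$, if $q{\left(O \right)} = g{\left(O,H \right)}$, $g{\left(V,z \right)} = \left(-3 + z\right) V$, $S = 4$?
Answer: $287 - 8 \sqrt{10} \approx 261.7$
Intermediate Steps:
$E = - \frac{3}{2}$ ($E = - \frac{\left(-1\right) \left(-3\right)}{2} = \left(- \frac{1}{2}\right) 3 = - \frac{3}{2} \approx -1.5$)
$H = \frac{\sqrt{10}}{2}$ ($H = \sqrt{4 - \frac{3}{2}} = \sqrt{\frac{5}{2}} = \frac{\sqrt{10}}{2} \approx 1.5811$)
$g{\left(V,z \right)} = V \left(-3 + z\right)$
$q{\left(O \right)} = O \left(-3 + \frac{\sqrt{10}}{2}\right)$
$q{\left(-16 \right)} - -239 = \frac{1}{2} \left(-16\right) \left(-6 + \sqrt{10}\right) - -239 = \left(48 - 8 \sqrt{10}\right) + 239 = 287 - 8 \sqrt{10}$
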